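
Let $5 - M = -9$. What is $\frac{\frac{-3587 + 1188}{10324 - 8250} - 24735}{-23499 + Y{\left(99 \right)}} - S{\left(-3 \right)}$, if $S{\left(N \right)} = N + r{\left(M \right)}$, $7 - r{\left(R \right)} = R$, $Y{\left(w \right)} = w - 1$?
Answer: $\frac{536639529}{48533674} \approx 11.057$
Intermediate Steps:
$Y{\left(w \right)} = -1 + w$
$M = 14$ ($M = 5 - -9 = 5 + 9 = 14$)
$r{\left(R \right)} = 7 - R$
$S{\left(N \right)} = -7 + N$ ($S{\left(N \right)} = N + \left(7 - 14\right) = N - 7 = -7 + N$)
$\frac{\frac{-3587 + 1188}{10324 - 8250} - 24735}{-23499 + Y{\left(99 \right)}} - S{\left(-3 \right)} = \frac{\frac{-3587 + 1188}{10324 - 8250} - 24735}{-23499 + \left(-1 + 99\right)} - \left(-7 - 3\right) = \frac{- \frac{2399}{2074} - 24735}{-23499 + 98} - -10 = \frac{\left(-2399\right) \frac{1}{2074} - 24735}{-23401} + 10 = \left(- \frac{2399}{2074} - 24735\right) \left(- \frac{1}{23401}\right) + 10 = \left(- \frac{51302789}{2074}\right) \left(- \frac{1}{23401}\right) + 10 = \frac{51302789}{48533674} + 10 = \frac{536639529}{48533674}$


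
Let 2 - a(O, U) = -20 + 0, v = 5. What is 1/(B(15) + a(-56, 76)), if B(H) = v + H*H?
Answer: 1/252 ≈ 0.0039683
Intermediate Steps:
B(H) = 5 + H**2 (B(H) = 5 + H*H = 5 + H**2)
a(O, U) = 22 (a(O, U) = 2 - (-20 + 0) = 2 - 1*(-20) = 2 + 20 = 22)
1/(B(15) + a(-56, 76)) = 1/((5 + 15**2) + 22) = 1/((5 + 225) + 22) = 1/(230 + 22) = 1/252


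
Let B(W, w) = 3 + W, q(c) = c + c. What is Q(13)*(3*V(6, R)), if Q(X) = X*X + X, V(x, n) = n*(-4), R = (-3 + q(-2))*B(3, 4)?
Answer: 91728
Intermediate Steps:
q(c) = 2*c
R = -42 (R = (-3 + 2*(-2))*(3 + 3) = (-3 - 4)*6 = -7*6 = -42)
V(x, n) = -4*n
Q(X) = X + X**2 (Q(X) = X**2 + X = X + X**2)
Q(13)*(3*V(6, R)) = (13*(1 + 13))*(3*(-4*(-42))) = (13*14)*(3*168) = 182*504 = 91728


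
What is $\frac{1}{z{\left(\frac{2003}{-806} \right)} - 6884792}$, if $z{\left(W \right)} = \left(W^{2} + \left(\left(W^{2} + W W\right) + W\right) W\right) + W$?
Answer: $- \frac{261803308}{1802466773477163} \approx -1.4525 \cdot 10^{-7}$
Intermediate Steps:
$z{\left(W \right)} = W + W^{2} + W \left(W + 2 W^{2}\right)$ ($z{\left(W \right)} = \left(W^{2} + \left(\left(W^{2} + W^{2}\right) + W\right) W\right) + W = \left(W^{2} + \left(2 W^{2} + W\right) W\right) + W = \left(W^{2} + \left(W + 2 W^{2}\right) W\right) + W = \left(W^{2} + W \left(W + 2 W^{2}\right)\right) + W = W + W^{2} + W \left(W + 2 W^{2}\right)$)
$\frac{1}{z{\left(\frac{2003}{-806} \right)} - 6884792} = \frac{1}{\frac{2003}{-806} \left(1 + 2 \frac{2003}{-806} + 2 \left(\frac{2003}{-806}\right)^{2}\right) - 6884792} = \frac{1}{2003 \left(- \frac{1}{806}\right) \left(1 + 2 \cdot 2003 \left(- \frac{1}{806}\right) + 2 \left(2003 \left(- \frac{1}{806}\right)\right)^{2}\right) - 6884792} = \frac{1}{- \frac{2003 \left(1 + 2 \left(- \frac{2003}{806}\right) + 2 \left(- \frac{2003}{806}\right)^{2}\right)}{806} - 6884792} = \frac{1}{- \frac{2003 \left(1 - \frac{2003}{403} + 2 \cdot \frac{4012009}{649636}\right)}{806} - 6884792} = \frac{1}{- \frac{2003 \left(1 - \frac{2003}{403} + \frac{4012009}{324818}\right)}{806} - 6884792} = \frac{1}{\left(- \frac{2003}{806}\right) \frac{2722409}{324818} - 6884792} = \frac{1}{- \frac{5452985227}{261803308} - 6884792} = \frac{1}{- \frac{1802466773477163}{261803308}} = - \frac{261803308}{1802466773477163}$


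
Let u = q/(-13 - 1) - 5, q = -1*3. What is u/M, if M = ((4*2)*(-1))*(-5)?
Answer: -67/560 ≈ -0.11964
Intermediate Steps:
q = -3
M = 40 (M = (8*(-1))*(-5) = -8*(-5) = 40)
u = -67/14 (u = -3/(-13 - 1) - 5 = -3/(-14) - 5 = -3*(-1/14) - 5 = 3/14 - 5 = -67/14 ≈ -4.7857)
u/M = -67/14/40 = -67/14*1/40 = -67/560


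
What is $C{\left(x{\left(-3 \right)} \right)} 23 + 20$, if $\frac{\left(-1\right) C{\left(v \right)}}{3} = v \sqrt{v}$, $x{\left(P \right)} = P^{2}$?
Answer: $-1843$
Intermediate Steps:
$C{\left(v \right)} = - 3 v^{\frac{3}{2}}$ ($C{\left(v \right)} = - 3 v \sqrt{v} = - 3 v^{\frac{3}{2}}$)
$C{\left(x{\left(-3 \right)} \right)} 23 + 20 = - 3 \left(\left(-3\right)^{2}\right)^{\frac{3}{2}} \cdot 23 + 20 = - 3 \cdot 9^{\frac{3}{2}} \cdot 23 + 20 = \left(-3\right) 27 \cdot 23 + 20 = \left(-81\right) 23 + 20 = -1863 + 20 = -1843$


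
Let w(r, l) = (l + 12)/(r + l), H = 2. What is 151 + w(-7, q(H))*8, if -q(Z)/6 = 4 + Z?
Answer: 6685/43 ≈ 155.47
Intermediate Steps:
q(Z) = -24 - 6*Z (q(Z) = -6*(4 + Z) = -24 - 6*Z)
w(r, l) = (12 + l)/(l + r)
151 + w(-7, q(H))*8 = 151 + ((12 + (-24 - 6*2))/((-24 - 6*2) - 7))*8 = 151 + ((12 + (-24 - 12))/((-24 - 12) - 7))*8 = 151 + ((12 - 36)/(-36 - 7))*8 = 151 + (-24/(-43))*8 = 151 - 1/43*(-24)*8 = 151 + (24/43)*8 = 151 + 192/43 = 6685/43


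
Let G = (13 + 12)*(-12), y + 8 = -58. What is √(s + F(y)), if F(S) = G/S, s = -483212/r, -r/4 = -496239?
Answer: √128185623466593/5458629 ≈ 2.0741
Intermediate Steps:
y = -66 (y = -8 - 58 = -66)
r = 1984956 (r = -4*(-496239) = 1984956)
G = -300 (G = 25*(-12) = -300)
s = -120803/496239 (s = -483212/1984956 = -483212*1/1984956 = -120803/496239 ≈ -0.24344)
F(S) = -300/S
√(s + F(y)) = √(-120803/496239 - 300/(-66)) = √(-120803/496239 - 300*(-1/66)) = √(-120803/496239 + 50/11) = √(23483117/5458629) = √128185623466593/5458629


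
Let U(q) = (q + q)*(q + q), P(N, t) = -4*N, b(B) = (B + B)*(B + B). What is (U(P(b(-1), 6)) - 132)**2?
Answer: 795664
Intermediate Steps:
b(B) = 4*B**2 (b(B) = (2*B)*(2*B) = 4*B**2)
U(q) = 4*q**2 (U(q) = (2*q)*(2*q) = 4*q**2)
(U(P(b(-1), 6)) - 132)**2 = (4*(-16*(-1)**2)**2 - 132)**2 = (4*(-16)**2 - 132)**2 = (4*256 - 132)**2 = (1024 - 132)**2 = 892**2 = 795664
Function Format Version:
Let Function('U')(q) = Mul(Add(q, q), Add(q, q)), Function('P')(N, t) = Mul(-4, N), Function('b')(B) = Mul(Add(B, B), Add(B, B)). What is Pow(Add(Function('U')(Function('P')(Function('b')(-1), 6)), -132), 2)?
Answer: 795664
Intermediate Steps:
Function('b')(B) = Mul(4, Pow(B, 2)) (Function('b')(B) = Mul(Mul(2, B), Mul(2, B)) = Mul(4, Pow(B, 2)))
Function('U')(q) = Mul(4, Pow(q, 2)) (Function('U')(q) = Mul(Mul(2, q), Mul(2, q)) = Mul(4, Pow(q, 2)))
Pow(Add(Function('U')(Function('P')(Function('b')(-1), 6)), -132), 2) = Pow(Add(Mul(4, Pow(Mul(-4, Mul(4, Pow(-1, 2))), 2)), -132), 2) = Pow(Add(Mul(4, Pow(Mul(-4, Mul(4, 1)), 2)), -132), 2) = Pow(Add(Mul(4, Pow(Mul(-4, 4), 2)), -132), 2) = Pow(Add(Mul(4, Pow(-16, 2)), -132), 2) = Pow(Add(Mul(4, 256), -132), 2) = Pow(Add(1024, -132), 2) = Pow(892, 2) = 795664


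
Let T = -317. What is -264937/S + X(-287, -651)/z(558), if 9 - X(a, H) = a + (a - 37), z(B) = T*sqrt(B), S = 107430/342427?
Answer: -90721582099/107430 - 10*sqrt(62)/951 ≈ -8.4447e+5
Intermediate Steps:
S = 107430/342427 (S = 107430*(1/342427) = 107430/342427 ≈ 0.31373)
z(B) = -317*sqrt(B)
X(a, H) = 46 - 2*a (X(a, H) = 9 - (a + (a - 37)) = 9 - (a + (-37 + a)) = 9 - (-37 + 2*a) = 9 + (37 - 2*a) = 46 - 2*a)
-264937/S + X(-287, -651)/z(558) = -264937/107430/342427 + (46 - 2*(-287))/((-951*sqrt(62))) = -264937*342427/107430 + (46 + 574)/((-951*sqrt(62))) = -90721582099/107430 + 620/((-951*sqrt(62))) = -90721582099/107430 + 620*(-sqrt(62)/58962) = -90721582099/107430 - 10*sqrt(62)/951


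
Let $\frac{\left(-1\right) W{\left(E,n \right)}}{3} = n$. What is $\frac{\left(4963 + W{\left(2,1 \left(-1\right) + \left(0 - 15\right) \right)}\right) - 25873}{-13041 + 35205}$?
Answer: $- \frac{3477}{3694} \approx -0.94126$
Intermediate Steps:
$W{\left(E,n \right)} = - 3 n$
$\frac{\left(4963 + W{\left(2,1 \left(-1\right) + \left(0 - 15\right) \right)}\right) - 25873}{-13041 + 35205} = \frac{\left(4963 - 3 \left(1 \left(-1\right) + \left(0 - 15\right)\right)\right) - 25873}{-13041 + 35205} = \frac{\left(4963 - 3 \left(-1 + \left(0 - 15\right)\right)\right) - 25873}{22164} = \left(\left(4963 - 3 \left(-1 - 15\right)\right) - 25873\right) \frac{1}{22164} = \left(\left(4963 - -48\right) - 25873\right) \frac{1}{22164} = \left(\left(4963 + 48\right) - 25873\right) \frac{1}{22164} = \left(5011 - 25873\right) \frac{1}{22164} = \left(-20862\right) \frac{1}{22164} = - \frac{3477}{3694}$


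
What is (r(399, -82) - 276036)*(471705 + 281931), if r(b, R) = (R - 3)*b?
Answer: -233590231836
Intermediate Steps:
r(b, R) = b*(-3 + R) (r(b, R) = (-3 + R)*b = b*(-3 + R))
(r(399, -82) - 276036)*(471705 + 281931) = (399*(-3 - 82) - 276036)*(471705 + 281931) = (399*(-85) - 276036)*753636 = (-33915 - 276036)*753636 = -309951*753636 = -233590231836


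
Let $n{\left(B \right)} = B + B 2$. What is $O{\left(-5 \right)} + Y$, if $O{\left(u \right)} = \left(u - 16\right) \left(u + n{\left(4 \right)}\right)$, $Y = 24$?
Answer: $-123$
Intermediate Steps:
$n{\left(B \right)} = 3 B$ ($n{\left(B \right)} = B + 2 B = 3 B$)
$O{\left(u \right)} = \left(-16 + u\right) \left(12 + u\right)$ ($O{\left(u \right)} = \left(u - 16\right) \left(u + 3 \cdot 4\right) = \left(-16 + u\right) \left(u + 12\right) = \left(-16 + u\right) \left(12 + u\right)$)
$O{\left(-5 \right)} + Y = \left(-192 + \left(-5\right)^{2} - -20\right) + 24 = \left(-192 + 25 + 20\right) + 24 = -147 + 24 = -123$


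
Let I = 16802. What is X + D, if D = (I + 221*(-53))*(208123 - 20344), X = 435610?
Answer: 956042941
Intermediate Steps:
D = 955607331 (D = (16802 + 221*(-53))*(208123 - 20344) = (16802 - 11713)*187779 = 5089*187779 = 955607331)
X + D = 435610 + 955607331 = 956042941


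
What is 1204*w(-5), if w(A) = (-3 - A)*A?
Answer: -12040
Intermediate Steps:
w(A) = A*(-3 - A)
1204*w(-5) = 1204*(-1*(-5)*(3 - 5)) = 1204*(-1*(-5)*(-2)) = 1204*(-10) = -12040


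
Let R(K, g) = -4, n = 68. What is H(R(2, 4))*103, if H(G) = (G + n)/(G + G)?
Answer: -824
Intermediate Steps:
H(G) = (68 + G)/(2*G) (H(G) = (G + 68)/(G + G) = (68 + G)/((2*G)) = (68 + G)*(1/(2*G)) = (68 + G)/(2*G))
H(R(2, 4))*103 = ((1/2)*(68 - 4)/(-4))*103 = ((1/2)*(-1/4)*64)*103 = -8*103 = -824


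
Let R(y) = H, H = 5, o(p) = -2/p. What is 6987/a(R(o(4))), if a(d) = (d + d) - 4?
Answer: 2329/2 ≈ 1164.5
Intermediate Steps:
R(y) = 5
a(d) = -4 + 2*d (a(d) = 2*d - 4 = -4 + 2*d)
6987/a(R(o(4))) = 6987/(-4 + 2*5) = 6987/(-4 + 10) = 6987/6 = 6987*(⅙) = 2329/2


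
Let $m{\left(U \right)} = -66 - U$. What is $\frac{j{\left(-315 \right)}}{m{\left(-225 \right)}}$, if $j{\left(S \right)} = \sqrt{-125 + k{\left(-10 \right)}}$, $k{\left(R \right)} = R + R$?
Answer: $\frac{i \sqrt{145}}{159} \approx 0.075733 i$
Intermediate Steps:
$k{\left(R \right)} = 2 R$
$j{\left(S \right)} = i \sqrt{145}$ ($j{\left(S \right)} = \sqrt{-125 + 2 \left(-10\right)} = \sqrt{-125 - 20} = \sqrt{-145} = i \sqrt{145}$)
$\frac{j{\left(-315 \right)}}{m{\left(-225 \right)}} = \frac{i \sqrt{145}}{-66 - -225} = \frac{i \sqrt{145}}{-66 + 225} = \frac{i \sqrt{145}}{159}$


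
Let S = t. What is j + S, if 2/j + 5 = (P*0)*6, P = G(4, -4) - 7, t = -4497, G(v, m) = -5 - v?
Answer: -22487/5 ≈ -4497.4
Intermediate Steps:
S = -4497
P = -16 (P = (-5 - 1*4) - 7 = (-5 - 4) - 7 = -9 - 7 = -16)
j = -⅖ (j = 2/(-5 - 16*0*6) = 2/(-5 + 0*6) = 2/(-5 + 0) = 2/(-5) = 2*(-⅕) = -⅖ ≈ -0.40000)
j + S = -⅖ - 4497 = -22487/5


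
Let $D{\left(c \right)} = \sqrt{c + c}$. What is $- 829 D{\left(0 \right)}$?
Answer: $0$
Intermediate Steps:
$D{\left(c \right)} = \sqrt{2} \sqrt{c}$ ($D{\left(c \right)} = \sqrt{2 c} = \sqrt{2} \sqrt{c}$)
$- 829 D{\left(0 \right)} = - 829 \sqrt{2} \sqrt{0} = - 829 \sqrt{2} \cdot 0 = \left(-829\right) 0 = 0$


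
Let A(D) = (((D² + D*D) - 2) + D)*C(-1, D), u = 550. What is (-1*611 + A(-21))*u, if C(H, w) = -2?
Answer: -1280950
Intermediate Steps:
A(D) = 4 - 4*D² - 2*D (A(D) = (((D² + D*D) - 2) + D)*(-2) = (((D² + D²) - 2) + D)*(-2) = ((2*D² - 2) + D)*(-2) = ((-2 + 2*D²) + D)*(-2) = (-2 + D + 2*D²)*(-2) = 4 - 4*D² - 2*D)
(-1*611 + A(-21))*u = (-1*611 + (4 - 4*(-21)² - 2*(-21)))*550 = (-611 + (4 - 4*441 + 42))*550 = (-611 + (4 - 1764 + 42))*550 = (-611 - 1718)*550 = -2329*550 = -1280950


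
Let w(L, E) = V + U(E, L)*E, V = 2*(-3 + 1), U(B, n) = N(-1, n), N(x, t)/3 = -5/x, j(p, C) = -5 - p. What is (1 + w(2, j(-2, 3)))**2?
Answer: 2304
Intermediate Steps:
N(x, t) = -15/x (N(x, t) = 3*(-5/x) = -15/x)
U(B, n) = 15 (U(B, n) = -15/(-1) = -15*(-1) = 15)
V = -4 (V = 2*(-2) = -4)
w(L, E) = -4 + 15*E
(1 + w(2, j(-2, 3)))**2 = (1 + (-4 + 15*(-5 - 1*(-2))))**2 = (1 + (-4 + 15*(-5 + 2)))**2 = (1 + (-4 + 15*(-3)))**2 = (1 + (-4 - 45))**2 = (1 - 49)**2 = (-48)**2 = 2304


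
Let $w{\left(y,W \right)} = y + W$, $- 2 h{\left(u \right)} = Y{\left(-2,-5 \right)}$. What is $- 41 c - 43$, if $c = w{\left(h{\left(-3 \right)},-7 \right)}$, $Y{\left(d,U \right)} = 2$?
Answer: $285$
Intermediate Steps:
$h{\left(u \right)} = -1$ ($h{\left(u \right)} = \left(- \frac{1}{2}\right) 2 = -1$)
$w{\left(y,W \right)} = W + y$
$c = -8$ ($c = -7 - 1 = -8$)
$- 41 c - 43 = \left(-41\right) \left(-8\right) - 43 = 328 - 43 = 285$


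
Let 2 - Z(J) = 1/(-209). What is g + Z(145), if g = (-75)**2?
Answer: 1176044/209 ≈ 5627.0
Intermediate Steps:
g = 5625
Z(J) = 419/209 (Z(J) = 2 - 1/(-209) = 2 - 1*(-1/209) = 2 + 1/209 = 419/209)
g + Z(145) = 5625 + 419/209 = 1176044/209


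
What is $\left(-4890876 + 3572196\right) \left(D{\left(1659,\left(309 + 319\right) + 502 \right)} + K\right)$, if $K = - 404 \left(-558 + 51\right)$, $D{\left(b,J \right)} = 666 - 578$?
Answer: $-270218630880$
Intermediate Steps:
$D{\left(b,J \right)} = 88$ ($D{\left(b,J \right)} = 666 - 578 = 88$)
$K = 204828$ ($K = \left(-404\right) \left(-507\right) = 204828$)
$\left(-4890876 + 3572196\right) \left(D{\left(1659,\left(309 + 319\right) + 502 \right)} + K\right) = \left(-4890876 + 3572196\right) \left(88 + 204828\right) = \left(-1318680\right) 204916 = -270218630880$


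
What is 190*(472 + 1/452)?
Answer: 20267775/226 ≈ 89680.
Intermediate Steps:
190*(472 + 1/452) = 190*(213345/452) = 20267775/226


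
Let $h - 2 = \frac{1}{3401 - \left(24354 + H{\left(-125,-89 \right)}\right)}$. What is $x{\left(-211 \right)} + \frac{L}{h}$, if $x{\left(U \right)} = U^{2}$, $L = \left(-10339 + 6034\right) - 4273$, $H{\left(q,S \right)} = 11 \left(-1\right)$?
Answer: $\frac{1685032567}{41883} \approx 40232.0$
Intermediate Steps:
$H{\left(q,S \right)} = -11$
$L = -8578$ ($L = -4305 - 4273 = -8578$)
$h = \frac{41883}{20942}$ ($h = 2 + \frac{1}{3401 - 24343} = 2 + \frac{1}{-20942} = 2 - \frac{1}{20942} = \frac{41883}{20942} \approx 2.0$)
$x{\left(-211 \right)} + \frac{L}{h} = \left(-211\right)^{2} - \frac{8578}{\frac{41883}{20942}} = 44521 - \frac{179640476}{41883} = \frac{1685032567}{41883}$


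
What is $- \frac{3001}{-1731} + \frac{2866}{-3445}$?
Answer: $\frac{5377399}{5963295} \approx 0.90175$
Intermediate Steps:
$- \frac{3001}{-1731} + \frac{2866}{-3445} = \left(-3001\right) \left(- \frac{1}{1731}\right) + 2866 \left(- \frac{1}{3445}\right) = \frac{3001}{1731} - \frac{2866}{3445} = \frac{5377399}{5963295}$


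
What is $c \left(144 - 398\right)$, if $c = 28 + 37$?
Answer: $-16510$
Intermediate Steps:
$c = 65$
$c \left(144 - 398\right) = 65 \left(144 - 398\right) = 65 \left(-254\right) = -16510$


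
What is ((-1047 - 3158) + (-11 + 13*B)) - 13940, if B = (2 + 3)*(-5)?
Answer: -18481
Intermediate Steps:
B = -25 (B = 5*(-5) = -25)
((-1047 - 3158) + (-11 + 13*B)) - 13940 = ((-1047 - 3158) + (-11 + 13*(-25))) - 13940 = (-4205 + (-11 - 325)) - 13940 = (-4205 - 336) - 13940 = -4541 - 13940 = -18481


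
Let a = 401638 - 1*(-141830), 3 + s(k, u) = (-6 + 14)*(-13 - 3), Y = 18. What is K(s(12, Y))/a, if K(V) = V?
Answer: -131/543468 ≈ -0.00024104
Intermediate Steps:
s(k, u) = -131 (s(k, u) = -3 + (-6 + 14)*(-13 - 3) = -3 + 8*(-16) = -3 - 128 = -131)
a = 543468 (a = 401638 + 141830 = 543468)
K(s(12, Y))/a = -131/543468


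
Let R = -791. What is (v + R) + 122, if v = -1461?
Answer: -2130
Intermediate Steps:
(v + R) + 122 = (-1461 - 791) + 122 = -2252 + 122 = -2130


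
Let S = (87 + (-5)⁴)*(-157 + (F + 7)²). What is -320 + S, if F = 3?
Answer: -40904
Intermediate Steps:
S = -40584 (S = (87 + (-5)⁴)*(-157 + (3 + 7)²) = (87 + 625)*(-157 + 10²) = 712*(-157 + 100) = 712*(-57) = -40584)
-320 + S = -320 - 40584 = -40904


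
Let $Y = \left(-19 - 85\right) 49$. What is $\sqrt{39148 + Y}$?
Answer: $2 \sqrt{8513} \approx 184.53$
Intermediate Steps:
$Y = -5096$ ($Y = \left(-104\right) 49 = -5096$)
$\sqrt{39148 + Y} = \sqrt{39148 - 5096} = \sqrt{34052} = 2 \sqrt{8513}$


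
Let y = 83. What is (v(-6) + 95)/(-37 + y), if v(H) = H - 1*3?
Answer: 43/23 ≈ 1.8696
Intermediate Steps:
v(H) = -3 + H (v(H) = H - 3 = -3 + H)
(v(-6) + 95)/(-37 + y) = ((-3 - 6) + 95)/(-37 + 83) = (-9 + 95)/46 = 86*(1/46) = 43/23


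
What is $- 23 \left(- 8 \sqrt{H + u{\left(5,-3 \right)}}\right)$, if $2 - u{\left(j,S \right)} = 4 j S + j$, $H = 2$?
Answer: $184 \sqrt{59} \approx 1413.3$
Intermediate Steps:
$u{\left(j,S \right)} = 2 - j - 4 S j$ ($u{\left(j,S \right)} = 2 - \left(4 j S + j\right) = 2 - \left(4 S j + j\right) = 2 - \left(j + 4 S j\right) = 2 - j - 4 S j$)
$- 23 \left(- 8 \sqrt{H + u{\left(5,-3 \right)}}\right) = - 23 \left(- 8 \sqrt{2 - \left(3 - 60\right)}\right) = - 23 \left(- 8 \sqrt{2 + \left(2 - 5 + 60\right)}\right) = - 23 \left(- 8 \sqrt{2 + 57}\right) = - 23 \left(- 8 \sqrt{59}\right) = 184 \sqrt{59}$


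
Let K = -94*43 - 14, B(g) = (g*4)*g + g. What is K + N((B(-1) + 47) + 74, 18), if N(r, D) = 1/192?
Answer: -778751/192 ≈ -4056.0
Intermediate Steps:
B(g) = g + 4*g² (B(g) = (4*g)*g + g = 4*g² + g = g + 4*g²)
N(r, D) = 1/192
K = -4056 (K = -4042 - 14 = -4056)
K + N((B(-1) + 47) + 74, 18) = -4056 + 1/192 = -778751/192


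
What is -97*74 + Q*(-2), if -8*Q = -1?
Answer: -28713/4 ≈ -7178.3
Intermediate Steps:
Q = ⅛ (Q = -⅛*(-1) = ⅛ ≈ 0.12500)
-97*74 + Q*(-2) = -97*74 + (⅛)*(-2) = -7178 - ¼ = -28713/4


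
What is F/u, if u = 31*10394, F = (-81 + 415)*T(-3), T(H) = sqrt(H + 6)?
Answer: 167*sqrt(3)/161107 ≈ 0.0017954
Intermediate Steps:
T(H) = sqrt(6 + H)
F = 334*sqrt(3) (F = (-81 + 415)*sqrt(6 - 3) = 334*sqrt(3) ≈ 578.50)
u = 322214
F/u = (334*sqrt(3))/322214 = (334*sqrt(3))*(1/322214) = 167*sqrt(3)/161107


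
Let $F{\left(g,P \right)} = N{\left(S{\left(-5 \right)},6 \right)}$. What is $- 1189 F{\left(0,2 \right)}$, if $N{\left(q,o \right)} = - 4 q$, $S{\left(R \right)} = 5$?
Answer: $23780$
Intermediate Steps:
$F{\left(g,P \right)} = -20$ ($F{\left(g,P \right)} = \left(-4\right) 5 = -20$)
$- 1189 F{\left(0,2 \right)} = \left(-1189\right) \left(-20\right) = 23780$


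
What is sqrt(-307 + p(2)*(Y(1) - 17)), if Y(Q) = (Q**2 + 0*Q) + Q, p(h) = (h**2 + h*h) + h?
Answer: I*sqrt(457) ≈ 21.378*I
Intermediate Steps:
p(h) = h + 2*h**2 (p(h) = (h**2 + h**2) + h = 2*h**2 + h = h + 2*h**2)
Y(Q) = Q + Q**2 (Y(Q) = (Q**2 + 0) + Q = Q**2 + Q = Q + Q**2)
sqrt(-307 + p(2)*(Y(1) - 17)) = sqrt(-307 + (2*(1 + 2*2))*(1*(1 + 1) - 17)) = sqrt(-307 + (2*(1 + 4))*(1*2 - 17)) = sqrt(-307 + (2*5)*(2 - 17)) = sqrt(-307 + 10*(-15)) = sqrt(-307 - 150) = sqrt(-457) = I*sqrt(457)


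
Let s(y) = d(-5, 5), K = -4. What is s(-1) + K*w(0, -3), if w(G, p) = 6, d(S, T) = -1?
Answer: -25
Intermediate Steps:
s(y) = -1
s(-1) + K*w(0, -3) = -1 - 4*6 = -1 - 24 = -25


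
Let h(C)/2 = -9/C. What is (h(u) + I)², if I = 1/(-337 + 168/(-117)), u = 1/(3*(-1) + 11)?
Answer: 3612641483025/174213601 ≈ 20737.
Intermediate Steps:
u = ⅛ (u = 1/(-3 + 11) = 1/8 = ⅛ ≈ 0.12500)
h(C) = -18/C (h(C) = 2*(-9/C) = -18/C)
I = -39/13199 (I = 1/(-337 + 168*(-1/117)) = 1/(-337 - 56/39) = 1/(-13199/39) = -39/13199 ≈ -0.0029548)
(h(u) + I)² = (-18/⅛ - 39/13199)² = (-18*8 - 39/13199)² = (-144 - 39/13199)² = (-1900695/13199)² = 3612641483025/174213601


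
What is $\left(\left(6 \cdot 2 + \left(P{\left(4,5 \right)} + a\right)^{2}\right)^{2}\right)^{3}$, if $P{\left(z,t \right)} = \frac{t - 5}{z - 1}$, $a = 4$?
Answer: $481890304$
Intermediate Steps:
$P{\left(z,t \right)} = \frac{-5 + t}{-1 + z}$
$\left(\left(6 \cdot 2 + \left(P{\left(4,5 \right)} + a\right)^{2}\right)^{2}\right)^{3} = \left(\left(6 \cdot 2 + \left(\frac{-5 + 5}{-1 + 4} + 4\right)^{2}\right)^{2}\right)^{3} = \left(\left(12 + \left(\frac{1}{3} \cdot 0 + 4\right)^{2}\right)^{2}\right)^{3} = \left(\left(12 + \left(0 + 4\right)^{2}\right)^{2}\right)^{3} = \left(\left(12 + 4^{2}\right)^{2}\right)^{3} = \left(\left(12 + 16\right)^{2}\right)^{3} = \left(28^{2}\right)^{3} = 784^{3} = 481890304$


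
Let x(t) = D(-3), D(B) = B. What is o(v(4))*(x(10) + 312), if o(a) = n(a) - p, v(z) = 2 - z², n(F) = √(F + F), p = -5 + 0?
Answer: 1545 + 618*I*√7 ≈ 1545.0 + 1635.1*I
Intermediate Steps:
x(t) = -3
p = -5
n(F) = √2*√F (n(F) = √(2*F) = √2*√F)
o(a) = 5 + √2*√a (o(a) = √2*√a - 1*(-5) = √2*√a + 5 = 5 + √2*√a)
o(v(4))*(x(10) + 312) = (5 + √2*√(2 - 1*4²))*(-3 + 312) = (5 + √2*√(2 - 1*16))*309 = (5 + √2*√(2 - 16))*309 = (5 + √2*√(-14))*309 = (5 + √2*(I*√14))*309 = (5 + 2*I*√7)*309 = 1545 + 618*I*√7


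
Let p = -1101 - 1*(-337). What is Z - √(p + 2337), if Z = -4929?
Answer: -4929 - 11*√13 ≈ -4968.7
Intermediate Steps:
p = -764 (p = -1101 + 337 = -764)
Z - √(p + 2337) = -4929 - √(-764 + 2337) = -4929 - √1573 = -4929 - 11*√13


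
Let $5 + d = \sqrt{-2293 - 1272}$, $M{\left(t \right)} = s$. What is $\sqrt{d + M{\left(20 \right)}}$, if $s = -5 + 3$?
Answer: $\sqrt{-7 + i \sqrt{3565}} \approx 5.1535 + 5.793 i$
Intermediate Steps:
$s = -2$
$M{\left(t \right)} = -2$
$d = -5 + i \sqrt{3565}$ ($d = -5 + \sqrt{-2293 - 1272} = -5 + \sqrt{-3565} = -5 + i \sqrt{3565} \approx -5.0 + 59.708 i$)
$\sqrt{d + M{\left(20 \right)}} = \sqrt{\left(-5 + i \sqrt{3565}\right) - 2} = \sqrt{-7 + i \sqrt{3565}}$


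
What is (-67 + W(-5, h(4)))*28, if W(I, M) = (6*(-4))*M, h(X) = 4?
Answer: -4564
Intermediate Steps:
W(I, M) = -24*M
(-67 + W(-5, h(4)))*28 = (-67 - 24*4)*28 = (-67 - 96)*28 = -163*28 = -4564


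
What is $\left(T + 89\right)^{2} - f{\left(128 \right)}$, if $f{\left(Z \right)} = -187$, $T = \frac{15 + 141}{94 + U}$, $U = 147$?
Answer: $\frac{477637172}{58081} \approx 8223.6$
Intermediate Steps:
$T = \frac{156}{241}$ ($T = \frac{15 + 141}{94 + 147} = \frac{156}{241} \approx 0.6473$)
$\left(T + 89\right)^{2} - f{\left(128 \right)} = \left(\frac{156}{241} + 89\right)^{2} - -187 = \left(\frac{21605}{241}\right)^{2} + 187 = \frac{466776025}{58081} + 187 = \frac{477637172}{58081}$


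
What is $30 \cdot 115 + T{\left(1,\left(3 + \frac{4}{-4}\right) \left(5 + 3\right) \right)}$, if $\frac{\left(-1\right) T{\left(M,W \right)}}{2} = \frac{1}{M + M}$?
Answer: $3449$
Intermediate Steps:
$T{\left(M,W \right)} = - \frac{1}{M}$ ($T{\left(M,W \right)} = - \frac{2}{M + M} = - \frac{2}{2 M} = - 2 \frac{1}{2 M} = - \frac{1}{M}$)
$30 \cdot 115 + T{\left(1,\left(3 + \frac{4}{-4}\right) \left(5 + 3\right) \right)} = 30 \cdot 115 - 1^{-1} = 3450 - 1 = 3449$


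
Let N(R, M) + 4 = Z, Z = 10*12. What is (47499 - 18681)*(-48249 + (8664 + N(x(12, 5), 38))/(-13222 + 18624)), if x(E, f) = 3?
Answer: -3755451070062/2701 ≈ -1.3904e+9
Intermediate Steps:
Z = 120
N(R, M) = 116 (N(R, M) = -4 + 120 = 116)
(47499 - 18681)*(-48249 + (8664 + N(x(12, 5), 38))/(-13222 + 18624)) = (47499 - 18681)*(-48249 + (8664 + 116)/(-13222 + 18624)) = 28818*(-48249 + 8780/5402) = 28818*(-48249 + 8780*(1/5402)) = 28818*(-48249 + 4390/2701) = 28818*(-130316159/2701) = -3755451070062/2701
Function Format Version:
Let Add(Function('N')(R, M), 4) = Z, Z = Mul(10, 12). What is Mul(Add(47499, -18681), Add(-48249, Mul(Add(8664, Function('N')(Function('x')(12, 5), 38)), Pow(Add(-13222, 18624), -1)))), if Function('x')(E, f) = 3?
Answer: Rational(-3755451070062, 2701) ≈ -1.3904e+9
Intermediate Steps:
Z = 120
Function('N')(R, M) = 116 (Function('N')(R, M) = Add(-4, 120) = 116)
Mul(Add(47499, -18681), Add(-48249, Mul(Add(8664, Function('N')(Function('x')(12, 5), 38)), Pow(Add(-13222, 18624), -1)))) = Mul(Add(47499, -18681), Add(-48249, Mul(Add(8664, 116), Pow(Add(-13222, 18624), -1)))) = Mul(28818, Add(-48249, Mul(8780, Pow(5402, -1)))) = Mul(28818, Add(-48249, Mul(8780, Rational(1, 5402)))) = Mul(28818, Add(-48249, Rational(4390, 2701))) = Mul(28818, Rational(-130316159, 2701)) = Rational(-3755451070062, 2701)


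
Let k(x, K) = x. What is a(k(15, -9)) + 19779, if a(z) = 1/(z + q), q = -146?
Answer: 2591048/131 ≈ 19779.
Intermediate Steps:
a(z) = 1/(-146 + z) (a(z) = 1/(z - 146) = 1/(-146 + z))
a(k(15, -9)) + 19779 = 1/(-146 + 15) + 19779 = 1/(-131) + 19779 = -1/131 + 19779 = 2591048/131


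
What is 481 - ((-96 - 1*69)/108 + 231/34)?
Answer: 291149/612 ≈ 475.73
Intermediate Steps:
481 - ((-96 - 1*69)/108 + 231/34) = 481 - ((-96 - 69)*(1/108) + 231*(1/34)) = 481 - (-165*1/108 + 231/34) = 481 - (-55/36 + 231/34) = 481 - 1*3223/612 = 481 - 3223/612 = 291149/612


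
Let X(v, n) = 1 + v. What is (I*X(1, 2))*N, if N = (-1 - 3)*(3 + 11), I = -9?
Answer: 1008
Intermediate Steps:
N = -56 (N = -4*14 = -56)
(I*X(1, 2))*N = -9*(1 + 1)*(-56) = -9*2*(-56) = -18*(-56) = 1008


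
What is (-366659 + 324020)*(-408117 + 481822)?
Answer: -3142707495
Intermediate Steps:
(-366659 + 324020)*(-408117 + 481822) = -42639*73705 = -3142707495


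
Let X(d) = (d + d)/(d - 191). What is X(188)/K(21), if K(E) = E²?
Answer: -376/1323 ≈ -0.28420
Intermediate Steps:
X(d) = 2*d/(-191 + d) (X(d) = (2*d)/(-191 + d) = 2*d/(-191 + d))
X(188)/K(21) = (2*188/(-191 + 188))/(21²) = (2*188/(-3))/441 = (2*188*(-⅓))*(1/441) = -376/3*1/441 = -376/1323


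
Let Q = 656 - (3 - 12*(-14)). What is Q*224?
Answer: 108640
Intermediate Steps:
Q = 485 (Q = 656 - (3 + 168) = 656 - 1*171 = 656 - 171 = 485)
Q*224 = 485*224 = 108640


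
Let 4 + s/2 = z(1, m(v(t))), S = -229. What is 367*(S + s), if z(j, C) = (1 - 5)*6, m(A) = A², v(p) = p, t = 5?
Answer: -104595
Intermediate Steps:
z(j, C) = -24 (z(j, C) = -4*6 = -24)
s = -56 (s = -8 + 2*(-24) = -8 - 48 = -56)
367*(S + s) = 367*(-229 - 56) = 367*(-285) = -104595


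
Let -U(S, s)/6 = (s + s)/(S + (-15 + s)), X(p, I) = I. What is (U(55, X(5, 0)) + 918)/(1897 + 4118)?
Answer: 306/2005 ≈ 0.15262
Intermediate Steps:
U(S, s) = -12*s/(-15 + S + s) (U(S, s) = -6*(s + s)/(S + (-15 + s)) = -6*2*s/(-15 + S + s) = -12*s/(-15 + S + s))
(U(55, X(5, 0)) + 918)/(1897 + 4118) = (-12*0/(-15 + 55 + 0) + 918)/(1897 + 4118) = (-12*0/40 + 918)/6015 = (-12*0*1/40 + 918)*(1/6015) = (0 + 918)*(1/6015) = 918*(1/6015) = 306/2005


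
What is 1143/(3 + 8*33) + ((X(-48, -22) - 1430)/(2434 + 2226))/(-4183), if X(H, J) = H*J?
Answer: 41723497/9746390 ≈ 4.2809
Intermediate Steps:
1143/(3 + 8*33) + ((X(-48, -22) - 1430)/(2434 + 2226))/(-4183) = 1143/(3 + 8*33) + ((-48*(-22) - 1430)/(2434 + 2226))/(-4183) = 1143/(3 + 264) + ((1056 - 1430)/4660)*(-1/4183) = 1143/267 - 374*1/4660*(-1/4183) = 1143*(1/267) - 187/2330*(-1/4183) = 381/89 + 187/9746390 = 41723497/9746390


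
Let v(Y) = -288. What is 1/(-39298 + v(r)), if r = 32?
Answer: -1/39586 ≈ -2.5261e-5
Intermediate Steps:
1/(-39298 + v(r)) = 1/(-39298 - 288) = 1/(-39586) = -1/39586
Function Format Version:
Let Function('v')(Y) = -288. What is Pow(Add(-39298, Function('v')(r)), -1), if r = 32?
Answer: Rational(-1, 39586) ≈ -2.5261e-5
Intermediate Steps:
Pow(Add(-39298, Function('v')(r)), -1) = Pow(Add(-39298, -288), -1) = Pow(-39586, -1) = Rational(-1, 39586)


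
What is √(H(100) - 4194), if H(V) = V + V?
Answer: I*√3994 ≈ 63.198*I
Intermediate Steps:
H(V) = 2*V
√(H(100) - 4194) = √(2*100 - 4194) = √(200 - 4194) = √(-3994) = I*√3994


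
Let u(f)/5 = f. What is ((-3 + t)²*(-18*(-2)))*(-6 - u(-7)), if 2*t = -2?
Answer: 16704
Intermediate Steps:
t = -1 (t = (½)*(-2) = -1)
u(f) = 5*f
((-3 + t)²*(-18*(-2)))*(-6 - u(-7)) = ((-3 - 1)²*(-18*(-2)))*(-6 - 5*(-7)) = ((-4)²*36)*(-6 - 1*(-35)) = (16*36)*(-6 + 35) = 576*29 = 16704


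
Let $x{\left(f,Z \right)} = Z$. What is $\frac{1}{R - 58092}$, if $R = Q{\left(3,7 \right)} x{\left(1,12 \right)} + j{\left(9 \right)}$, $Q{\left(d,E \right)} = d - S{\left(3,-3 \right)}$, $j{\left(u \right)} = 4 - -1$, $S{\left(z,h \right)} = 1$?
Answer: $- \frac{1}{58063} \approx -1.7223 \cdot 10^{-5}$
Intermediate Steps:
$j{\left(u \right)} = 5$ ($j{\left(u \right)} = 4 + 1 = 5$)
$Q{\left(d,E \right)} = -1 + d$ ($Q{\left(d,E \right)} = d - 1 = -1 + d$)
$R = 29$ ($R = \left(-1 + 3\right) 12 + 5 = 2 \cdot 12 + 5 = 24 + 5 = 29$)
$\frac{1}{R - 58092} = \frac{1}{29 - 58092} = \frac{1}{-58063} = - \frac{1}{58063}$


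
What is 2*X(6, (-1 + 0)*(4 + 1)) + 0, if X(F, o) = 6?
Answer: 12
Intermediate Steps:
2*X(6, (-1 + 0)*(4 + 1)) + 0 = 2*6 + 0 = 12 + 0 = 12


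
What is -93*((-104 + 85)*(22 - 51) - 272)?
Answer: -25947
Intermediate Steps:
-93*((-104 + 85)*(22 - 51) - 272) = -93*(-19*(-29) - 272) = -93*(551 - 272) = -93*279 = -25947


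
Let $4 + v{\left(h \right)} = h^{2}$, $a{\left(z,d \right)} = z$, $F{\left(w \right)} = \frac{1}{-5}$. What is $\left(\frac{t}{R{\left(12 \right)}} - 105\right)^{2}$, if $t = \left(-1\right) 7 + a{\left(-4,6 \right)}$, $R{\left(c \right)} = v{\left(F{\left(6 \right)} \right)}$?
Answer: $\frac{846400}{81} \approx 10449.0$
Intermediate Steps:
$F{\left(w \right)} = - \frac{1}{5}$
$v{\left(h \right)} = -4 + h^{2}$
$R{\left(c \right)} = - \frac{99}{25}$ ($R{\left(c \right)} = -4 + \left(- \frac{1}{5}\right)^{2} = -4 + \frac{1}{25} = - \frac{99}{25}$)
$t = -11$ ($t = \left(-1\right) 7 - 4 = -7 - 4 = -11$)
$\left(\frac{t}{R{\left(12 \right)}} - 105\right)^{2} = \left(- \frac{11}{- \frac{99}{25}} - 105\right)^{2} = \left(\left(-11\right) \left(- \frac{25}{99}\right) - 105\right)^{2} = \left(\frac{25}{9} - 105\right)^{2} = \left(- \frac{920}{9}\right)^{2} = \frac{846400}{81}$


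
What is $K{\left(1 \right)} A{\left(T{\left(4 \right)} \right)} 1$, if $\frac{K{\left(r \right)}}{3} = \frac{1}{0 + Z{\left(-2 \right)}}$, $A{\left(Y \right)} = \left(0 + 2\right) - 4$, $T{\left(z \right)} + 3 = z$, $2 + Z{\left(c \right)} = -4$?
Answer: $1$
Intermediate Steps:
$Z{\left(c \right)} = -6$ ($Z{\left(c \right)} = -2 - 4 = -6$)
$T{\left(z \right)} = -3 + z$
$A{\left(Y \right)} = -2$ ($A{\left(Y \right)} = 2 - 4 = -2$)
$K{\left(r \right)} = - \frac{1}{2}$ ($K{\left(r \right)} = \frac{3}{0 - 6} = \frac{3}{-6} = 3 \left(- \frac{1}{6}\right) = - \frac{1}{2}$)
$K{\left(1 \right)} A{\left(T{\left(4 \right)} \right)} 1 = \left(- \frac{1}{2}\right) \left(-2\right) 1 = 1 \cdot 1 = 1$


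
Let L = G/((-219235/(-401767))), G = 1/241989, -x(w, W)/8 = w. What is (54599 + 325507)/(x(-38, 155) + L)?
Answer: 20165557758291990/16127947759927 ≈ 1250.3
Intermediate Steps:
x(w, W) = -8*w
G = 1/241989 ≈ 4.1324e-6
L = 401767/53052458415 (L = 1/(241989*((-219235/(-401767)))) = 1/(241989*((-219235*(-1/401767)))) = 1/(241989*(219235/401767)) = (1/241989)*(401767/219235) = 401767/53052458415 ≈ 7.5730e-6)
(54599 + 325507)/(x(-38, 155) + L) = (54599 + 325507)/(-8*(-38) + 401767/53052458415) = 380106/(304 + 401767/53052458415) = 380106/(16127947759927/53052458415) = 380106*(53052458415/16127947759927) = 20165557758291990/16127947759927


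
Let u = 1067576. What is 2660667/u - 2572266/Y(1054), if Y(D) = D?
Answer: -1371642552099/562612552 ≈ -2438.0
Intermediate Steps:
2660667/u - 2572266/Y(1054) = 2660667/1067576 - 2572266/1054 = 2660667*(1/1067576) - 2572266*1/1054 = 2660667/1067576 - 1286133/527 = -1371642552099/562612552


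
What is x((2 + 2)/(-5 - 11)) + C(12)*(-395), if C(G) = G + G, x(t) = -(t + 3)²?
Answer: -151801/16 ≈ -9487.6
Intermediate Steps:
x(t) = -(3 + t)²
C(G) = 2*G
x((2 + 2)/(-5 - 11)) + C(12)*(-395) = -(3 + (2 + 2)/(-5 - 11))² + (2*12)*(-395) = -(3 + 4/(-16))² + 24*(-395) = -(3 + 4*(-1/16))² - 9480 = -(3 - ¼)² - 9480 = -(11/4)² - 9480 = -1*121/16 - 9480 = -121/16 - 9480 = -151801/16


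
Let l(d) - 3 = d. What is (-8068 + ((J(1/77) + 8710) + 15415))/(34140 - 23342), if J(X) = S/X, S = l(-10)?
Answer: 7759/5399 ≈ 1.4371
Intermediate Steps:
l(d) = 3 + d
S = -7 (S = 3 - 10 = -7)
J(X) = -7/X
(-8068 + ((J(1/77) + 8710) + 15415))/(34140 - 23342) = (-8068 + ((-7/(1/77) + 8710) + 15415))/(34140 - 23342) = (-8068 + ((-7/1/77 + 8710) + 15415))/10798 = (-8068 + ((-7*77 + 8710) + 15415))*(1/10798) = (-8068 + ((-539 + 8710) + 15415))*(1/10798) = (-8068 + (8171 + 15415))*(1/10798) = (-8068 + 23586)*(1/10798) = 15518*(1/10798) = 7759/5399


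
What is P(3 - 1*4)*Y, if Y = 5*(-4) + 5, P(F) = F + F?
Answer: 30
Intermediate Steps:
P(F) = 2*F
Y = -15 (Y = -20 + 5 = -15)
P(3 - 1*4)*Y = (2*(3 - 1*4))*(-15) = (2*(3 - 4))*(-15) = (2*(-1))*(-15) = -2*(-15) = 30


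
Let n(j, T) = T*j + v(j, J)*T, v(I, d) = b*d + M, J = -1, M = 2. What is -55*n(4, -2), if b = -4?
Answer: 1100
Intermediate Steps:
v(I, d) = 2 - 4*d (v(I, d) = -4*d + 2 = 2 - 4*d)
n(j, T) = 6*T + T*j (n(j, T) = T*j + (2 - 4*(-1))*T = T*j + (2 + 4)*T = T*j + 6*T = 6*T + T*j)
-55*n(4, -2) = -(-110)*(6 + 4) = -(-110)*10 = -55*(-20) = 1100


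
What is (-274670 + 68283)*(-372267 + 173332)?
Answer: 41057597845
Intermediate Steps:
(-274670 + 68283)*(-372267 + 173332) = -206387*(-198935) = 41057597845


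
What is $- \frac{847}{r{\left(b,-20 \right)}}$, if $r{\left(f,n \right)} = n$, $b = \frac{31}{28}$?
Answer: $\frac{847}{20} \approx 42.35$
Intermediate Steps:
$b = \frac{31}{28}$ ($b = 31 \cdot \frac{1}{28} = \frac{31}{28} \approx 1.1071$)
$- \frac{847}{r{\left(b,-20 \right)}} = - \frac{847}{-20} = \left(-847\right) \left(- \frac{1}{20}\right) = \frac{847}{20}$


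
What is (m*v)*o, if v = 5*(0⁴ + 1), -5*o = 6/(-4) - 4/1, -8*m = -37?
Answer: 407/16 ≈ 25.438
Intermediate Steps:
m = 37/8 (m = -⅛*(-37) = 37/8 ≈ 4.6250)
o = 11/10 (o = -(6/(-4) - 4/1)/5 = -(6*(-¼) - 4*1)/5 = -(-3/2 - 4)/5 = -⅕*(-11/2) = 11/10 ≈ 1.1000)
v = 5 (v = 5*(0 + 1) = 5*1 = 5)
(m*v)*o = ((37/8)*5)*(11/10) = (185/8)*(11/10) = 407/16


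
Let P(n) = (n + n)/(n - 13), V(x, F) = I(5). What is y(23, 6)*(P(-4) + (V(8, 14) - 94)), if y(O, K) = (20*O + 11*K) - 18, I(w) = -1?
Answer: -816356/17 ≈ -48021.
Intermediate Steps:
V(x, F) = -1
P(n) = 2*n/(-13 + n) (P(n) = (2*n)/(-13 + n) = 2*n/(-13 + n))
y(O, K) = -18 + 11*K + 20*O (y(O, K) = (11*K + 20*O) - 18 = -18 + 11*K + 20*O)
y(23, 6)*(P(-4) + (V(8, 14) - 94)) = (-18 + 11*6 + 20*23)*(2*(-4)/(-13 - 4) + (-1 - 94)) = (-18 + 66 + 460)*(2*(-4)/(-17) - 95) = 508*(2*(-4)*(-1/17) - 95) = 508*(8/17 - 95) = 508*(-1607/17) = -816356/17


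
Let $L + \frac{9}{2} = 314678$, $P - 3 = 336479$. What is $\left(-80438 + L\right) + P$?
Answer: $\frac{1141435}{2} \approx 5.7072 \cdot 10^{5}$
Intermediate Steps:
$P = 336482$ ($P = 3 + 336479 = 336482$)
$L = \frac{629347}{2}$ ($L = - \frac{9}{2} + 314678 = \frac{629347}{2} \approx 3.1467 \cdot 10^{5}$)
$\left(-80438 + L\right) + P = \left(-80438 + \frac{629347}{2}\right) + 336482 = \frac{468471}{2} + 336482 = \frac{1141435}{2}$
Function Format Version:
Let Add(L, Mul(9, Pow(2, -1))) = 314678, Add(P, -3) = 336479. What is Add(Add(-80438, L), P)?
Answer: Rational(1141435, 2) ≈ 5.7072e+5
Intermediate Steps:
P = 336482 (P = Add(3, 336479) = 336482)
L = Rational(629347, 2) (L = Add(Rational(-9, 2), 314678) = Rational(629347, 2) ≈ 3.1467e+5)
Add(Add(-80438, L), P) = Add(Add(-80438, Rational(629347, 2)), 336482) = Add(Rational(468471, 2), 336482) = Rational(1141435, 2)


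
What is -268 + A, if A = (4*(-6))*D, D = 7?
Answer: -436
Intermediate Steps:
A = -168 (A = (4*(-6))*7 = -24*7 = -168)
-268 + A = -268 - 168 = -436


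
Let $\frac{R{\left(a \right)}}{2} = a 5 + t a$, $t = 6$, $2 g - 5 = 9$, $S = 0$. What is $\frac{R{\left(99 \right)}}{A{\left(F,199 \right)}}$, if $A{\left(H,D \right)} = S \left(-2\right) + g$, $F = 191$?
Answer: $\frac{2178}{7} \approx 311.14$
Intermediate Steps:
$g = 7$ ($g = \frac{5}{2} + \frac{1}{2} \cdot 9 = \frac{5}{2} + \frac{9}{2} = 7$)
$A{\left(H,D \right)} = 7$ ($A{\left(H,D \right)} = 0 \left(-2\right) + 7 = 0 + 7 = 7$)
$R{\left(a \right)} = 22 a$ ($R{\left(a \right)} = 2 \left(a 5 + 6 a\right) = 2 \left(5 a + 6 a\right) = 2 \cdot 11 a = 22 a$)
$\frac{R{\left(99 \right)}}{A{\left(F,199 \right)}} = \frac{22 \cdot 99}{7} = 2178 \cdot \frac{1}{7} = \frac{2178}{7}$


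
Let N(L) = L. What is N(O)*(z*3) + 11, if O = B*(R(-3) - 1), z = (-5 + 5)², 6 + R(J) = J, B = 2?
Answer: 11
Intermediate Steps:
R(J) = -6 + J
z = 0 (z = 0² = 0)
O = -20 (O = 2*((-6 - 3) - 1) = 2*(-9 - 1) = 2*(-10) = -20)
N(O)*(z*3) + 11 = -0*3 + 11 = -20*0 + 11 = 0 + 11 = 11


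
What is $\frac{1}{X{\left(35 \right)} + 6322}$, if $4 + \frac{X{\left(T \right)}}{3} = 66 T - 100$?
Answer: $\frac{1}{12940} \approx 7.728 \cdot 10^{-5}$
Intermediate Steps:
$X{\left(T \right)} = -312 + 198 T$ ($X{\left(T \right)} = -12 + 3 \left(66 T - 100\right) = -12 + 3 \left(-100 + 66 T\right) = -12 + \left(-300 + 198 T\right) = -312 + 198 T$)
$\frac{1}{X{\left(35 \right)} + 6322} = \frac{1}{\left(-312 + 198 \cdot 35\right) + 6322} = \frac{1}{\left(-312 + 6930\right) + 6322} = \frac{1}{6618 + 6322} = \frac{1}{12940}$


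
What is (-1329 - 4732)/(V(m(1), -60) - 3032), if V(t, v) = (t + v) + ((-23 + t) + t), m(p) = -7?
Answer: 6061/3136 ≈ 1.9327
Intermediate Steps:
V(t, v) = -23 + v + 3*t (V(t, v) = (t + v) + (-23 + 2*t) = -23 + v + 3*t)
(-1329 - 4732)/(V(m(1), -60) - 3032) = (-1329 - 4732)/((-23 - 60 + 3*(-7)) - 3032) = -6061/((-23 - 60 - 21) - 3032) = -6061/(-104 - 3032) = -6061/(-3136) = -6061*(-1/3136) = 6061/3136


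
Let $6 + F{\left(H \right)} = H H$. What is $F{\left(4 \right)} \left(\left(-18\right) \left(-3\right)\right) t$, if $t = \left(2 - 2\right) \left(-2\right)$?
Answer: $0$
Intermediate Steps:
$F{\left(H \right)} = -6 + H^{2}$ ($F{\left(H \right)} = -6 + H H = -6 + H^{2}$)
$t = 0$ ($t = 0 \left(-2\right) = 0$)
$F{\left(4 \right)} \left(\left(-18\right) \left(-3\right)\right) t = \left(-6 + 4^{2}\right) \left(\left(-18\right) \left(-3\right)\right) 0 = \left(-6 + 16\right) 54 \cdot 0 = 10 \cdot 54 \cdot 0 = 540 \cdot 0 = 0$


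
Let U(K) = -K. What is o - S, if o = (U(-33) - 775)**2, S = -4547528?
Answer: 5098092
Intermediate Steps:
o = 550564 (o = (-1*(-33) - 775)**2 = (33 - 775)**2 = (-742)**2 = 550564)
o - S = 550564 - 1*(-4547528) = 550564 + 4547528 = 5098092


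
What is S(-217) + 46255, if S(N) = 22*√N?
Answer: 46255 + 22*I*√217 ≈ 46255.0 + 324.08*I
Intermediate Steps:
S(-217) + 46255 = 22*√(-217) + 46255 = 22*(I*√217) + 46255 = 22*I*√217 + 46255 = 46255 + 22*I*√217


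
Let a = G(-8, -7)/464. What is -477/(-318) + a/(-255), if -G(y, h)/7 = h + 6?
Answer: 177473/118320 ≈ 1.4999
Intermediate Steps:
G(y, h) = -42 - 7*h (G(y, h) = -7*(h + 6) = -7*(6 + h) = -42 - 7*h)
a = 7/464 (a = (-42 - 7*(-7))/464 = (-42 + 49)*(1/464) = 7*(1/464) = 7/464 ≈ 0.015086)
-477/(-318) + a/(-255) = -477/(-318) + (7/464)/(-255) = -477*(-1/318) + (7/464)*(-1/255) = 3/2 - 7/118320 = 177473/118320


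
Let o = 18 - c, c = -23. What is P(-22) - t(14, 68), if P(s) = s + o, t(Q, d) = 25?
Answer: -6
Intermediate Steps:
o = 41 (o = 18 - 1*(-23) = 18 + 23 = 41)
P(s) = 41 + s (P(s) = s + 41 = 41 + s)
P(-22) - t(14, 68) = (41 - 22) - 1*25 = 19 - 25 = -6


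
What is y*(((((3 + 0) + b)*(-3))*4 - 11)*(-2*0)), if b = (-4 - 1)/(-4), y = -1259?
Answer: 0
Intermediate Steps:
b = 5/4 (b = -5*(-¼) = 5/4 ≈ 1.2500)
y*(((((3 + 0) + b)*(-3))*4 - 11)*(-2*0)) = -1259*((((3 + 0) + 5/4)*(-3))*4 - 11)*(-2*0) = -1259*(((3 + 5/4)*(-3))*4 - 11)*0 = -1259*(((17/4)*(-3))*4 - 11)*0 = -1259*(-51/4*4 - 11)*0 = -1259*(-51 - 11)*0 = -(-78058)*0 = -1259*0 = 0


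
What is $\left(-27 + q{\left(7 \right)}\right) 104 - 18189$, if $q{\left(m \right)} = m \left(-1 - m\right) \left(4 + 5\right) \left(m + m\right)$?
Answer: $-754821$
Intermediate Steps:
$q{\left(m \right)} = 18 m^{2} \left(-1 - m\right)$ ($q{\left(m \right)} = m \left(-1 - m\right) 9 \cdot 2 m = m \left(-1 - m\right) 18 m = 18 m^{2} \left(-1 - m\right)$)
$\left(-27 + q{\left(7 \right)}\right) 104 - 18189 = \left(-27 + 18 \cdot 7^{2} \left(-1 - 7\right)\right) 104 - 18189 = \left(-27 + 18 \cdot 49 \left(-1 - 7\right)\right) 104 - 18189 = \left(-27 + 18 \cdot 49 \left(-8\right)\right) 104 - 18189 = \left(-27 - 7056\right) 104 - 18189 = \left(-7083\right) 104 - 18189 = -736632 - 18189 = -754821$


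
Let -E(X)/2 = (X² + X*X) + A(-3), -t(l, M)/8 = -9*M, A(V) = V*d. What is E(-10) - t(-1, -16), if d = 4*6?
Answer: 896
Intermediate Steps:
d = 24
A(V) = 24*V (A(V) = V*24 = 24*V)
t(l, M) = 72*M (t(l, M) = -(-72)*M = 72*M)
E(X) = 144 - 4*X² (E(X) = -2*((X² + X*X) + 24*(-3)) = -2*((X² + X²) - 72) = -2*(2*X² - 72) = -2*(-72 + 2*X²) = 144 - 4*X²)
E(-10) - t(-1, -16) = (144 - 4*(-10)²) - 72*(-16) = (144 - 4*100) - 1*(-1152) = (144 - 400) + 1152 = -256 + 1152 = 896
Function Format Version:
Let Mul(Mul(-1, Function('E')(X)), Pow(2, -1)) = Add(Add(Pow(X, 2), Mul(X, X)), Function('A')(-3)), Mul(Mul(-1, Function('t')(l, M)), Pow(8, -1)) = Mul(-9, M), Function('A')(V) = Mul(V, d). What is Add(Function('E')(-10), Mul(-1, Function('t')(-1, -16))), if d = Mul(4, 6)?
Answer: 896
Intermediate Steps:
d = 24
Function('A')(V) = Mul(24, V) (Function('A')(V) = Mul(V, 24) = Mul(24, V))
Function('t')(l, M) = Mul(72, M) (Function('t')(l, M) = Mul(-8, Mul(-9, M)) = Mul(72, M))
Function('E')(X) = Add(144, Mul(-4, Pow(X, 2))) (Function('E')(X) = Mul(-2, Add(Add(Pow(X, 2), Mul(X, X)), Mul(24, -3))) = Mul(-2, Add(Add(Pow(X, 2), Pow(X, 2)), -72)) = Mul(-2, Add(Mul(2, Pow(X, 2)), -72)) = Mul(-2, Add(-72, Mul(2, Pow(X, 2)))) = Add(144, Mul(-4, Pow(X, 2))))
Add(Function('E')(-10), Mul(-1, Function('t')(-1, -16))) = Add(Add(144, Mul(-4, Pow(-10, 2))), Mul(-1, Mul(72, -16))) = Add(Add(144, Mul(-4, 100)), Mul(-1, -1152)) = Add(Add(144, -400), 1152) = Add(-256, 1152) = 896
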